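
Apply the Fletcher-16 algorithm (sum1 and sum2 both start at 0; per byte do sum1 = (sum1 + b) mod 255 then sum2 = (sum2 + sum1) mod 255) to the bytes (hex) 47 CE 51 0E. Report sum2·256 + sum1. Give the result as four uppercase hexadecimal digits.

Running sums (mod 255):
  after byte 0 (47): sum1=71, sum2=71
  after byte 1 (CE): sum1=22, sum2=93
  after byte 2 (51): sum1=103, sum2=196
  after byte 3 (0E): sum1=117, sum2=58
Checksum = sum2·256 + sum1 = 58·256 + 117 = 14965 = 0x3A75.

3A75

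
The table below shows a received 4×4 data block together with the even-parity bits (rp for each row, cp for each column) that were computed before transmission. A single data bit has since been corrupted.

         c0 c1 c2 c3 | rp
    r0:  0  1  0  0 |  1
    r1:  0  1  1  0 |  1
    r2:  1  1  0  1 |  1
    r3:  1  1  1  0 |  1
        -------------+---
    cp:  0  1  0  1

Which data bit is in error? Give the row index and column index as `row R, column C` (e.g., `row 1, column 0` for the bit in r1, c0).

row 1, column 1

Recompute each row's even parity and compare to rp:
  r0: data parity 1, sent rp 1 → ok
  r1: data parity 0, sent rp 1 → mismatch
  r2: data parity 1, sent rp 1 → ok
  r3: data parity 1, sent rp 1 → ok
Recompute each column's even parity and compare to cp:
  c0: data parity 0, sent cp 0 → ok
  c1: data parity 0, sent cp 1 → mismatch
  c2: data parity 0, sent cp 0 → ok
  c3: data parity 1, sent cp 1 → ok
Exactly one row (r1) and one column (c1) fail → the flipped bit is at their intersection.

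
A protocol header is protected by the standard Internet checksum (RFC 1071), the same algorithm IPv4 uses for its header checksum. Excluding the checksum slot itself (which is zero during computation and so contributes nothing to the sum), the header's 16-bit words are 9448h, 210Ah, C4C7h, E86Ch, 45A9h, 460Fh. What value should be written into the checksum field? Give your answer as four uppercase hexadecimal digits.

One's-complement addition (fold any carry out of bit 15 back into bit 0):
  0x9448 + 0x210A = 0x0B552
  0xB552 + 0xC4C7 = 0x17A19 → wrap carry → 0x7A1A
  0x7A1A + 0xE86C = 0x16286 → wrap carry → 0x6287
  0x6287 + 0x45A9 = 0x0A830
  0xA830 + 0x460F = 0x0EE3F
One's-complement sum = 0xEE3F.
Checksum = ~0xEE3F & 0xFFFF = 0x11C0.

11C0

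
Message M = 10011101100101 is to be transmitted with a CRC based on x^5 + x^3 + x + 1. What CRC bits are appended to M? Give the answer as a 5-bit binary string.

10001

Append 5 zeros: 1001110110010100000. Divide by 101011 (XOR where the leading bit is 1):
  pos 0: 100111 XOR 101011 = 001100
  pos 2: 110001 XOR 101011 = 011010
  pos 3: 110101 XOR 101011 = 011110
  pos 4: 111100 XOR 101011 = 010111
  pos 5: 101110 XOR 101011 = 000101
  pos 8: 101101 XOR 101011 = 000110
  pos 11: 110000 XOR 101011 = 011011
  pos 12: 110110 XOR 101011 = 011101
  pos 13: 111010 XOR 101011 = 010001
Remainder (last 5 bits) = 10001. This is the CRC / FCS.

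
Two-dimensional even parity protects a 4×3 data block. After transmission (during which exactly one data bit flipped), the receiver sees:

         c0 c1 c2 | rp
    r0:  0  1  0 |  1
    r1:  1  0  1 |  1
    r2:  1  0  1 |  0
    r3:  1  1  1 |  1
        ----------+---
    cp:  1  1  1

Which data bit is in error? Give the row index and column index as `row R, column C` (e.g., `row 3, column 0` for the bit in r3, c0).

Recompute each row's even parity and compare to rp:
  r0: data parity 1, sent rp 1 → ok
  r1: data parity 0, sent rp 1 → mismatch
  r2: data parity 0, sent rp 0 → ok
  r3: data parity 1, sent rp 1 → ok
Recompute each column's even parity and compare to cp:
  c0: data parity 1, sent cp 1 → ok
  c1: data parity 0, sent cp 1 → mismatch
  c2: data parity 1, sent cp 1 → ok
Exactly one row (r1) and one column (c1) fail → the flipped bit is at their intersection.

row 1, column 1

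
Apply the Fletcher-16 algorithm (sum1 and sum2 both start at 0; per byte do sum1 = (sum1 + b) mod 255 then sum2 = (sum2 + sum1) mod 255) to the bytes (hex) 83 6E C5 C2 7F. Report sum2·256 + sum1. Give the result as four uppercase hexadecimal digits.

A1F9

Running sums (mod 255):
  after byte 0 (83): sum1=131, sum2=131
  after byte 1 (6E): sum1=241, sum2=117
  after byte 2 (C5): sum1=183, sum2=45
  after byte 3 (C2): sum1=122, sum2=167
  after byte 4 (7F): sum1=249, sum2=161
Checksum = sum2·256 + sum1 = 161·256 + 249 = 41465 = 0xA1F9.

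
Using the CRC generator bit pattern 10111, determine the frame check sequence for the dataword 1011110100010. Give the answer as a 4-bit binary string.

1101

Append 4 zeros: 10111101000100000. Divide by 10111 (XOR where the leading bit is 1):
  pos 0: 10111 XOR 10111 = 00000
  pos 5: 10100 XOR 10111 = 00011
  pos 8: 11010 XOR 10111 = 01101
  pos 9: 11010 XOR 10111 = 01101
  pos 10: 11010 XOR 10111 = 01101
  pos 11: 11010 XOR 10111 = 01101
  pos 12: 11010 XOR 10111 = 01101
Remainder (last 4 bits) = 1101. This is the CRC / FCS.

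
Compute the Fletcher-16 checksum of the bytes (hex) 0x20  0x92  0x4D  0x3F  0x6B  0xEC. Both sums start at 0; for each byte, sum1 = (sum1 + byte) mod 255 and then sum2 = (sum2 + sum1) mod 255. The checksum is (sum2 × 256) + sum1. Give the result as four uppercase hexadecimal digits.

5497

Running sums (mod 255):
  after byte 0 (0x20): sum1=32, sum2=32
  after byte 1 (0x92): sum1=178, sum2=210
  after byte 2 (0x4D): sum1=0, sum2=210
  after byte 3 (0x3F): sum1=63, sum2=18
  after byte 4 (0x6B): sum1=170, sum2=188
  after byte 5 (0xEC): sum1=151, sum2=84
Checksum = sum2·256 + sum1 = 84·256 + 151 = 21655 = 0x5497.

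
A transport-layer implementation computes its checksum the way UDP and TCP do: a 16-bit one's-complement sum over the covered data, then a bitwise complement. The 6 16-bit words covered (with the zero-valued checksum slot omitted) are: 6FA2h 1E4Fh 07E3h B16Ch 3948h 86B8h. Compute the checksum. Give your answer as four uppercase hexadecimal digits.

F8BD

One's-complement addition (fold any carry out of bit 15 back into bit 0):
  0x6FA2 + 0x1E4F = 0x08DF1
  0x8DF1 + 0x07E3 = 0x095D4
  0x95D4 + 0xB16C = 0x14740 → wrap carry → 0x4741
  0x4741 + 0x3948 = 0x08089
  0x8089 + 0x86B8 = 0x10741 → wrap carry → 0x0742
One's-complement sum = 0x0742.
Checksum = ~0x0742 & 0xFFFF = 0xF8BD.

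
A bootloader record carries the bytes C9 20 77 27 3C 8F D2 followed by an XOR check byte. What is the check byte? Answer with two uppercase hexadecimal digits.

XOR the bytes together:
  start with 0xC9
  0xC9 ⊕ 0x20 = 0xE9
  0xE9 ⊕ 0x77 = 0x9E
  0x9E ⊕ 0x27 = 0xB9
  0xB9 ⊕ 0x3C = 0x85
  0x85 ⊕ 0x8F = 0x0A
  0x0A ⊕ 0xD2 = 0xD8

D8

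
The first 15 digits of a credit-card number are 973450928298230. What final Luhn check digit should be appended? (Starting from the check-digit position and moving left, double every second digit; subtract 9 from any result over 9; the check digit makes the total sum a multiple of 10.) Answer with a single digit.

Partial digits right→left: 0 3 2 8 9 2 8 2 9 0 5 4 3 7 9
Double every second digit counting from the check-digit position (so the 1st, 3rd, 5th, ... of the partial from the right).
  doubled (with −9 where >9): 0 4 9 7 9 1 6 9 → sum 45
  kept as-is: 3 8 2 2 0 4 7 → sum 26
Total = 45 + 26 = 71.
Check digit = (10 − (71 mod 10)) mod 10 = 9.

9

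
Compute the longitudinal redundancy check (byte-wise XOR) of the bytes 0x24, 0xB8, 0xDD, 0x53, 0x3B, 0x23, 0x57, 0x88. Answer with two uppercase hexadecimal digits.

XOR the bytes together:
  start with 0x24
  0x24 ⊕ 0xB8 = 0x9C
  0x9C ⊕ 0xDD = 0x41
  0x41 ⊕ 0x53 = 0x12
  0x12 ⊕ 0x3B = 0x29
  0x29 ⊕ 0x23 = 0x0A
  0x0A ⊕ 0x57 = 0x5D
  0x5D ⊕ 0x88 = 0xD5

D5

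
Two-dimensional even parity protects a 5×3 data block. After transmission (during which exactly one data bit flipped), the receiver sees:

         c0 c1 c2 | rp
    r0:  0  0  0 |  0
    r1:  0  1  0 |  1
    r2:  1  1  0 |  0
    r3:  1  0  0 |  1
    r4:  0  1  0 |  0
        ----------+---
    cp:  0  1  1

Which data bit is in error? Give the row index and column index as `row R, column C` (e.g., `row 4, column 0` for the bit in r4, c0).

Recompute each row's even parity and compare to rp:
  r0: data parity 0, sent rp 0 → ok
  r1: data parity 1, sent rp 1 → ok
  r2: data parity 0, sent rp 0 → ok
  r3: data parity 1, sent rp 1 → ok
  r4: data parity 1, sent rp 0 → mismatch
Recompute each column's even parity and compare to cp:
  c0: data parity 0, sent cp 0 → ok
  c1: data parity 1, sent cp 1 → ok
  c2: data parity 0, sent cp 1 → mismatch
Exactly one row (r4) and one column (c2) fail → the flipped bit is at their intersection.

row 4, column 2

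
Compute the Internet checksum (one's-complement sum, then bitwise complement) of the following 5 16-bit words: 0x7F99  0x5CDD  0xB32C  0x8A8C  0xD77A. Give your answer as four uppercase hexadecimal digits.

0E55

One's-complement addition (fold any carry out of bit 15 back into bit 0):
  0x7F99 + 0x5CDD = 0x0DC76
  0xDC76 + 0xB32C = 0x18FA2 → wrap carry → 0x8FA3
  0x8FA3 + 0x8A8C = 0x11A2F → wrap carry → 0x1A30
  0x1A30 + 0xD77A = 0x0F1AA
One's-complement sum = 0xF1AA.
Checksum = ~0xF1AA & 0xFFFF = 0x0E55.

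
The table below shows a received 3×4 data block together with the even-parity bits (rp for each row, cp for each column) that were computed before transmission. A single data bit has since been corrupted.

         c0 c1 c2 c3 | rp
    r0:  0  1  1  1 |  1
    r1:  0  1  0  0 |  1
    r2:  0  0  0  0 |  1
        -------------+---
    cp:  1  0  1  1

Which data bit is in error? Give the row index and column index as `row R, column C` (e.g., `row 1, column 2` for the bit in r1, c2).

row 2, column 0

Recompute each row's even parity and compare to rp:
  r0: data parity 1, sent rp 1 → ok
  r1: data parity 1, sent rp 1 → ok
  r2: data parity 0, sent rp 1 → mismatch
Recompute each column's even parity and compare to cp:
  c0: data parity 0, sent cp 1 → mismatch
  c1: data parity 0, sent cp 0 → ok
  c2: data parity 1, sent cp 1 → ok
  c3: data parity 1, sent cp 1 → ok
Exactly one row (r2) and one column (c0) fail → the flipped bit is at their intersection.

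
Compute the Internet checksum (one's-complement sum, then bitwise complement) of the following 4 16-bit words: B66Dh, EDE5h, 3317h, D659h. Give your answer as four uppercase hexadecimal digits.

523B

One's-complement addition (fold any carry out of bit 15 back into bit 0):
  0xB66D + 0xEDE5 = 0x1A452 → wrap carry → 0xA453
  0xA453 + 0x3317 = 0x0D76A
  0xD76A + 0xD659 = 0x1ADC3 → wrap carry → 0xADC4
One's-complement sum = 0xADC4.
Checksum = ~0xADC4 & 0xFFFF = 0x523B.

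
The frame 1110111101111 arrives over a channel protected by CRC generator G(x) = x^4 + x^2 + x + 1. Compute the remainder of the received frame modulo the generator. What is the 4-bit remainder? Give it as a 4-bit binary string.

Modulo-2 division of 1110111101111 by 10111:
  pos 0: 11101 XOR 10111 = 01010
  pos 1: 10101 XOR 10111 = 00010
  pos 4: 10110 XOR 10111 = 00001
  pos 8: 11111 XOR 10111 = 01000
Remainder = 1000 (nonzero — an error is detected).

1000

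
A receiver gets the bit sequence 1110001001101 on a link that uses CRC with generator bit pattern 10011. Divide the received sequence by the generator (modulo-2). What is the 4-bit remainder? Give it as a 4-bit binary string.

0111

Modulo-2 division of 1110001001101 by 10011:
  pos 0: 11100 XOR 10011 = 01111
  pos 1: 11110 XOR 10011 = 01101
  pos 2: 11011 XOR 10011 = 01000
  pos 3: 10000 XOR 10011 = 00011
  pos 6: 11011 XOR 10011 = 01000
  pos 7: 10000 XOR 10011 = 00011
Remainder = 0111 (nonzero — an error is detected).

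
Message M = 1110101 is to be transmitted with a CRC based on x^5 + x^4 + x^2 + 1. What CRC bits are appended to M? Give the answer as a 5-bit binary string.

01110

Append 5 zeros: 111010100000. Divide by 110101 (XOR where the leading bit is 1):
  pos 0: 111010 XOR 110101 = 001111
  pos 2: 111110 XOR 110101 = 001011
  pos 4: 101100 XOR 110101 = 011001
  pos 5: 110010 XOR 110101 = 000111
Remainder (last 5 bits) = 01110. This is the CRC / FCS.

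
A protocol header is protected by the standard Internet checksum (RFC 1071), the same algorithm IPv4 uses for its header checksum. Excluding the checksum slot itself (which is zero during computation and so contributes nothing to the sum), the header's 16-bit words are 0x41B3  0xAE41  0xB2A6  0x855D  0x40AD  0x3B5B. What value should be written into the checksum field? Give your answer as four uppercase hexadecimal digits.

5BFE

One's-complement addition (fold any carry out of bit 15 back into bit 0):
  0x41B3 + 0xAE41 = 0x0EFF4
  0xEFF4 + 0xB2A6 = 0x1A29A → wrap carry → 0xA29B
  0xA29B + 0x855D = 0x127F8 → wrap carry → 0x27F9
  0x27F9 + 0x40AD = 0x068A6
  0x68A6 + 0x3B5B = 0x0A401
One's-complement sum = 0xA401.
Checksum = ~0xA401 & 0xFFFF = 0x5BFE.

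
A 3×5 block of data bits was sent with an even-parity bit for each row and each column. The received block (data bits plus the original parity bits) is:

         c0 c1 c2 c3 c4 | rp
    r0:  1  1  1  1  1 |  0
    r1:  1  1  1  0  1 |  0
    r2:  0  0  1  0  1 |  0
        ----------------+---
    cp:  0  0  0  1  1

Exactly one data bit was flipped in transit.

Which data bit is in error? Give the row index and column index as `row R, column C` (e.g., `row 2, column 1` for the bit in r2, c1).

Recompute each row's even parity and compare to rp:
  r0: data parity 1, sent rp 0 → mismatch
  r1: data parity 0, sent rp 0 → ok
  r2: data parity 0, sent rp 0 → ok
Recompute each column's even parity and compare to cp:
  c0: data parity 0, sent cp 0 → ok
  c1: data parity 0, sent cp 0 → ok
  c2: data parity 1, sent cp 0 → mismatch
  c3: data parity 1, sent cp 1 → ok
  c4: data parity 1, sent cp 1 → ok
Exactly one row (r0) and one column (c2) fail → the flipped bit is at their intersection.

row 0, column 2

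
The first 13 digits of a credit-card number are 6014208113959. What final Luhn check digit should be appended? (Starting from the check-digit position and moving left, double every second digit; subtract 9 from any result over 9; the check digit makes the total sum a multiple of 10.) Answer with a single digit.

Partial digits right→left: 9 5 9 3 1 1 8 0 2 4 1 0 6
Double every second digit counting from the check-digit position (so the 1st, 3rd, 5th, ... of the partial from the right).
  doubled (with −9 where >9): 9 9 2 7 4 2 3 → sum 36
  kept as-is: 5 3 1 0 4 0 → sum 13
Total = 36 + 13 = 49.
Check digit = (10 − (49 mod 10)) mod 10 = 1.

1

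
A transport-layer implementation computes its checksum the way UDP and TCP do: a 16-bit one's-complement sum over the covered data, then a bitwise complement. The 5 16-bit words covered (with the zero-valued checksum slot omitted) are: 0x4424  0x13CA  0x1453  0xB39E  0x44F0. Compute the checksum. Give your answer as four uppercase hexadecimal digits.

One's-complement addition (fold any carry out of bit 15 back into bit 0):
  0x4424 + 0x13CA = 0x057EE
  0x57EE + 0x1453 = 0x06C41
  0x6C41 + 0xB39E = 0x11FDF → wrap carry → 0x1FE0
  0x1FE0 + 0x44F0 = 0x064D0
One's-complement sum = 0x64D0.
Checksum = ~0x64D0 & 0xFFFF = 0x9B2F.

9B2F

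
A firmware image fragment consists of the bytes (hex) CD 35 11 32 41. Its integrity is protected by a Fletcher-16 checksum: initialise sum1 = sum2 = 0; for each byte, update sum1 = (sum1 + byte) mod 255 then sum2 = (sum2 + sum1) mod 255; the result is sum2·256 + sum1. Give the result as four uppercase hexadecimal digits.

Running sums (mod 255):
  after byte 0 (CD): sum1=205, sum2=205
  after byte 1 (35): sum1=3, sum2=208
  after byte 2 (11): sum1=20, sum2=228
  after byte 3 (32): sum1=70, sum2=43
  after byte 4 (41): sum1=135, sum2=178
Checksum = sum2·256 + sum1 = 178·256 + 135 = 45703 = 0xB287.

B287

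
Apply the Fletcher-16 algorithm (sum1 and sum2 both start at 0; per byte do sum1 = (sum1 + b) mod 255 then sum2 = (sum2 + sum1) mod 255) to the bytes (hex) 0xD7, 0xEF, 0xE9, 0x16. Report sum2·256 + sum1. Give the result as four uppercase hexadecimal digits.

19C7

Running sums (mod 255):
  after byte 0 (0xD7): sum1=215, sum2=215
  after byte 1 (0xEF): sum1=199, sum2=159
  after byte 2 (0xE9): sum1=177, sum2=81
  after byte 3 (0x16): sum1=199, sum2=25
Checksum = sum2·256 + sum1 = 25·256 + 199 = 6599 = 0x19C7.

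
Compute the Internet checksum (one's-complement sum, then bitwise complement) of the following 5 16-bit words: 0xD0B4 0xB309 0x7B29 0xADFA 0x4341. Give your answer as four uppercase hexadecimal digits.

One's-complement addition (fold any carry out of bit 15 back into bit 0):
  0xD0B4 + 0xB309 = 0x183BD → wrap carry → 0x83BE
  0x83BE + 0x7B29 = 0x0FEE7
  0xFEE7 + 0xADFA = 0x1ACE1 → wrap carry → 0xACE2
  0xACE2 + 0x4341 = 0x0F023
One's-complement sum = 0xF023.
Checksum = ~0xF023 & 0xFFFF = 0x0FDC.

0FDC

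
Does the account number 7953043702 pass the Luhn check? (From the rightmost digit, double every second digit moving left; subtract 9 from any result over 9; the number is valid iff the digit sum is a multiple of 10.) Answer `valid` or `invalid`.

invalid

From the right, keep odd positions and double even positions (subtract 9 from any doubled value over 9):
  doubled (positions 2,4,...): 0 6 0 1 5 → sum 12
  kept (positions 1,3,...): 2 7 4 3 9 → sum 25
Total = 37.
37 mod 10 = 7, so the number is invalid.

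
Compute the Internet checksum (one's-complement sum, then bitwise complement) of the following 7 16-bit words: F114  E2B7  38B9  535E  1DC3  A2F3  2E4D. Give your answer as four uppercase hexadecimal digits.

B117

One's-complement addition (fold any carry out of bit 15 back into bit 0):
  0xF114 + 0xE2B7 = 0x1D3CB → wrap carry → 0xD3CC
  0xD3CC + 0x38B9 = 0x10C85 → wrap carry → 0x0C86
  0x0C86 + 0x535E = 0x05FE4
  0x5FE4 + 0x1DC3 = 0x07DA7
  0x7DA7 + 0xA2F3 = 0x1209A → wrap carry → 0x209B
  0x209B + 0x2E4D = 0x04EE8
One's-complement sum = 0x4EE8.
Checksum = ~0x4EE8 & 0xFFFF = 0xB117.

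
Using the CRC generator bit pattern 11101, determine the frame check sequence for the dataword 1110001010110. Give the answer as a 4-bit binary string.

0100

Append 4 zeros: 11100010101100000. Divide by 11101 (XOR where the leading bit is 1):
  pos 0: 11100 XOR 11101 = 00001
  pos 4: 10101 XOR 11101 = 01000
  pos 5: 10000 XOR 11101 = 01101
  pos 6: 11011 XOR 11101 = 00110
  pos 8: 11010 XOR 11101 = 00111
  pos 10: 11100 XOR 11101 = 00001
Remainder (last 4 bits) = 0100. This is the CRC / FCS.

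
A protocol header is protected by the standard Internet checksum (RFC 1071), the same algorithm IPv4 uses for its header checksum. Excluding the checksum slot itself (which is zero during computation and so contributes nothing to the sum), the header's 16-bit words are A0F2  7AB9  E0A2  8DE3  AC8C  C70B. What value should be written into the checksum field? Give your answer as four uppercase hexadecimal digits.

One's-complement addition (fold any carry out of bit 15 back into bit 0):
  0xA0F2 + 0x7AB9 = 0x11BAB → wrap carry → 0x1BAC
  0x1BAC + 0xE0A2 = 0x0FC4E
  0xFC4E + 0x8DE3 = 0x18A31 → wrap carry → 0x8A32
  0x8A32 + 0xAC8C = 0x136BE → wrap carry → 0x36BF
  0x36BF + 0xC70B = 0x0FDCA
One's-complement sum = 0xFDCA.
Checksum = ~0xFDCA & 0xFFFF = 0x0235.

0235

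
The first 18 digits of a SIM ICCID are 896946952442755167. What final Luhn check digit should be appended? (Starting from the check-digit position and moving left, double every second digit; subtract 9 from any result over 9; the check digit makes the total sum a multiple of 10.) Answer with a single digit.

Partial digits right→left: 7 6 1 5 5 7 2 4 4 2 5 9 6 4 9 6 9 8
Double every second digit counting from the check-digit position (so the 1st, 3rd, 5th, ... of the partial from the right).
  doubled (with −9 where >9): 5 2 1 4 8 1 3 9 9 → sum 42
  kept as-is: 6 5 7 4 2 9 4 6 8 → sum 51
Total = 42 + 51 = 93.
Check digit = (10 − (93 mod 10)) mod 10 = 7.

7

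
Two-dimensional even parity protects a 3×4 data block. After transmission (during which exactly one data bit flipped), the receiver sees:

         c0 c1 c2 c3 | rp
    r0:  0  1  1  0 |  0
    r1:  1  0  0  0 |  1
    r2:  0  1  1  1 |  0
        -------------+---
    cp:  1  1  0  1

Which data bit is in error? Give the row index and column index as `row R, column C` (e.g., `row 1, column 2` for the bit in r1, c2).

Recompute each row's even parity and compare to rp:
  r0: data parity 0, sent rp 0 → ok
  r1: data parity 1, sent rp 1 → ok
  r2: data parity 1, sent rp 0 → mismatch
Recompute each column's even parity and compare to cp:
  c0: data parity 1, sent cp 1 → ok
  c1: data parity 0, sent cp 1 → mismatch
  c2: data parity 0, sent cp 0 → ok
  c3: data parity 1, sent cp 1 → ok
Exactly one row (r2) and one column (c1) fail → the flipped bit is at their intersection.

row 2, column 1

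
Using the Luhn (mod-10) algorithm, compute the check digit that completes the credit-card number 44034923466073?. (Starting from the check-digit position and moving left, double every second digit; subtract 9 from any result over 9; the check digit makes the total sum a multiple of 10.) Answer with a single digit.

Partial digits right→left: 3 7 0 6 6 4 3 2 9 4 3 0 4 4
Double every second digit counting from the check-digit position (so the 1st, 3rd, 5th, ... of the partial from the right).
  doubled (with −9 where >9): 6 0 3 6 9 6 8 → sum 38
  kept as-is: 7 6 4 2 4 0 4 → sum 27
Total = 38 + 27 = 65.
Check digit = (10 − (65 mod 10)) mod 10 = 5.

5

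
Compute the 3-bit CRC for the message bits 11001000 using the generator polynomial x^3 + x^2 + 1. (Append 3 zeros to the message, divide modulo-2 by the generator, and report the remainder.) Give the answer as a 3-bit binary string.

111

Append 3 zeros: 11001000000. Divide by 1101 (XOR where the leading bit is 1):
  pos 0: 1100 XOR 1101 = 0001
  pos 3: 1100 XOR 1101 = 0001
  pos 6: 1000 XOR 1101 = 0101
  pos 7: 1010 XOR 1101 = 0111
Remainder (last 3 bits) = 111. This is the CRC / FCS.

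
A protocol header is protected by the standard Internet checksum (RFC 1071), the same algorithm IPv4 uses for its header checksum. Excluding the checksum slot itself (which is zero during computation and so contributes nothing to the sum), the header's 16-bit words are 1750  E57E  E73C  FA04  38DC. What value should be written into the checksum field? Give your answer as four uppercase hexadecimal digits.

One's-complement addition (fold any carry out of bit 15 back into bit 0):
  0x1750 + 0xE57E = 0x0FCCE
  0xFCCE + 0xE73C = 0x1E40A → wrap carry → 0xE40B
  0xE40B + 0xFA04 = 0x1DE0F → wrap carry → 0xDE10
  0xDE10 + 0x38DC = 0x116EC → wrap carry → 0x16ED
One's-complement sum = 0x16ED.
Checksum = ~0x16ED & 0xFFFF = 0xE912.

E912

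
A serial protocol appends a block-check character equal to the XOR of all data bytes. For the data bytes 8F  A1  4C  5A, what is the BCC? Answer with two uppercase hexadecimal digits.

XOR the bytes together:
  start with 0x8F
  0x8F ⊕ 0xA1 = 0x2E
  0x2E ⊕ 0x4C = 0x62
  0x62 ⊕ 0x5A = 0x38

38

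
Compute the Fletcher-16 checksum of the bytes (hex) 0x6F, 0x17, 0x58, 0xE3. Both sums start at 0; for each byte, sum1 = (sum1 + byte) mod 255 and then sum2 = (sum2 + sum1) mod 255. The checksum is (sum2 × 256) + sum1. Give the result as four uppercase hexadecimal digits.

Running sums (mod 255):
  after byte 0 (0x6F): sum1=111, sum2=111
  after byte 1 (0x17): sum1=134, sum2=245
  after byte 2 (0x58): sum1=222, sum2=212
  after byte 3 (0xE3): sum1=194, sum2=151
Checksum = sum2·256 + sum1 = 151·256 + 194 = 38850 = 0x97C2.

97C2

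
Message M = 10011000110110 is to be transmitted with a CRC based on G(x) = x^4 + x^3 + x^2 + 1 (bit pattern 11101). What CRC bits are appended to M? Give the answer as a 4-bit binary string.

Append 4 zeros: 100110001101100000. Divide by 11101 (XOR where the leading bit is 1):
  pos 0: 10011 XOR 11101 = 01110
  pos 1: 11100 XOR 11101 = 00001
  pos 5: 10011 XOR 11101 = 01110
  pos 6: 11100 XOR 11101 = 00001
  pos 10: 11100 XOR 11101 = 00001
Remainder (last 4 bits) = 1000. This is the CRC / FCS.

1000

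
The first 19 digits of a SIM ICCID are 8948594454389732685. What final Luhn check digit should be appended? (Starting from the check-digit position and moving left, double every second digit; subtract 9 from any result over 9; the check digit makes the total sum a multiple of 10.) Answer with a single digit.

1

Partial digits right→left: 5 8 6 2 3 7 9 8 3 4 5 4 4 9 5 8 4 9 8
Double every second digit counting from the check-digit position (so the 1st, 3rd, 5th, ... of the partial from the right).
  doubled (with −9 where >9): 1 3 6 9 6 1 8 1 8 7 → sum 50
  kept as-is: 8 2 7 8 4 4 9 8 9 → sum 59
Total = 50 + 59 = 109.
Check digit = (10 − (109 mod 10)) mod 10 = 1.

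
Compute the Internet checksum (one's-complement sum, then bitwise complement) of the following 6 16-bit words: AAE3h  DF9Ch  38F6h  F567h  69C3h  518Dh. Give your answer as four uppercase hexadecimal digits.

8BD0

One's-complement addition (fold any carry out of bit 15 back into bit 0):
  0xAAE3 + 0xDF9C = 0x18A7F → wrap carry → 0x8A80
  0x8A80 + 0x38F6 = 0x0C376
  0xC376 + 0xF567 = 0x1B8DD → wrap carry → 0xB8DE
  0xB8DE + 0x69C3 = 0x122A1 → wrap carry → 0x22A2
  0x22A2 + 0x518D = 0x0742F
One's-complement sum = 0x742F.
Checksum = ~0x742F & 0xFFFF = 0x8BD0.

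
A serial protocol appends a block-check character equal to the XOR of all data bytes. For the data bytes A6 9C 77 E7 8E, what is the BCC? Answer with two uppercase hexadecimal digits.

24

XOR the bytes together:
  start with 0xA6
  0xA6 ⊕ 0x9C = 0x3A
  0x3A ⊕ 0x77 = 0x4D
  0x4D ⊕ 0xE7 = 0xAA
  0xAA ⊕ 0x8E = 0x24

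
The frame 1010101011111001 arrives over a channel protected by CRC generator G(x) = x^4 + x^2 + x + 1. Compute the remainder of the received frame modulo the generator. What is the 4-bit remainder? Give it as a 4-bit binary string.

0000

Modulo-2 division of 1010101011111001 by 10111:
  pos 0: 10101 XOR 10111 = 00010
  pos 3: 10010 XOR 10111 = 00101
  pos 5: 10111 XOR 10111 = 00000
  pos 10: 11100 XOR 10111 = 01011
  pos 11: 10111 XOR 10111 = 00000
Remainder = 0000 (zero — the frame passes the CRC check).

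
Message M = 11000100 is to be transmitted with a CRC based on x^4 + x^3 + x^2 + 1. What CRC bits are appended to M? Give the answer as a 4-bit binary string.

1011

Append 4 zeros: 110001000000. Divide by 11101 (XOR where the leading bit is 1):
  pos 0: 11000 XOR 11101 = 00101
  pos 2: 10110 XOR 11101 = 01011
  pos 3: 10110 XOR 11101 = 01011
  pos 4: 10110 XOR 11101 = 01011
  pos 5: 10110 XOR 11101 = 01011
  pos 6: 10110 XOR 11101 = 01011
  pos 7: 10110 XOR 11101 = 01011
Remainder (last 4 bits) = 1011. This is the CRC / FCS.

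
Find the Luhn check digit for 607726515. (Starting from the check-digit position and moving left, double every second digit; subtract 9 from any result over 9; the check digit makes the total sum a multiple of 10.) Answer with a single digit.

2

Partial digits right→left: 5 1 5 6 2 7 7 0 6
Double every second digit counting from the check-digit position (so the 1st, 3rd, 5th, ... of the partial from the right).
  doubled (with −9 where >9): 1 1 4 5 3 → sum 14
  kept as-is: 1 6 7 0 → sum 14
Total = 14 + 14 = 28.
Check digit = (10 − (28 mod 10)) mod 10 = 2.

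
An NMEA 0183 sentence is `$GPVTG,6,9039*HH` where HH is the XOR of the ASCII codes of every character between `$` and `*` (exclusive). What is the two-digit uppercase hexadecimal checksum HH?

67

XOR the ASCII codes of the payload characters:
  'G' = 0x47 → acc = 0x47
  'P' = 0x50 → acc = 0x17
  'V' = 0x56 → acc = 0x41
  'T' = 0x54 → acc = 0x15
  'G' = 0x47 → acc = 0x52
  ',' = 0x2C → acc = 0x7E
  '6' = 0x36 → acc = 0x48
  ',' = 0x2C → acc = 0x64
  '9' = 0x39 → acc = 0x5D
  '0' = 0x30 → acc = 0x6D
  '3' = 0x33 → acc = 0x5E
  '9' = 0x39 → acc = 0x67
Checksum = 0x67.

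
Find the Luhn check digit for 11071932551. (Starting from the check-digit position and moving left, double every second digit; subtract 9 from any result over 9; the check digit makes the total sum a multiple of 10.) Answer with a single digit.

3

Partial digits right→left: 1 5 5 2 3 9 1 7 0 1 1
Double every second digit counting from the check-digit position (so the 1st, 3rd, 5th, ... of the partial from the right).
  doubled (with −9 where >9): 2 1 6 2 0 2 → sum 13
  kept as-is: 5 2 9 7 1 → sum 24
Total = 13 + 24 = 37.
Check digit = (10 − (37 mod 10)) mod 10 = 3.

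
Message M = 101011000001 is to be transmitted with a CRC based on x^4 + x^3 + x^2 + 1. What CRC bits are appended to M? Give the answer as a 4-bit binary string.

0100

Append 4 zeros: 1010110000010000. Divide by 11101 (XOR where the leading bit is 1):
  pos 0: 10101 XOR 11101 = 01000
  pos 1: 10001 XOR 11101 = 01100
  pos 2: 11000 XOR 11101 = 00101
  pos 4: 10100 XOR 11101 = 01001
  pos 5: 10010 XOR 11101 = 01111
  pos 6: 11110 XOR 11101 = 00011
  pos 9: 11100 XOR 11101 = 00001
Remainder (last 4 bits) = 0100. This is the CRC / FCS.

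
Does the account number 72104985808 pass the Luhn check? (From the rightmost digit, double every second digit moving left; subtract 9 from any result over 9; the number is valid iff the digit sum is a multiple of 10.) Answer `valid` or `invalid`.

valid

From the right, keep odd positions and double even positions (subtract 9 from any doubled value over 9):
  doubled (positions 2,4,...): 0 1 9 0 4 → sum 14
  kept (positions 1,3,...): 8 8 8 4 1 7 → sum 36
Total = 50.
50 mod 10 = 0, so the number is valid.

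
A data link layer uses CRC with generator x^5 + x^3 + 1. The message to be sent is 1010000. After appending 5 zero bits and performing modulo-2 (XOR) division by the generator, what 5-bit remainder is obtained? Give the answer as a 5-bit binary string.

10010

Append 5 zeros: 101000000000. Divide by 101001 (XOR where the leading bit is 1):
  pos 0: 101000 XOR 101001 = 000001
  pos 5: 100000 XOR 101001 = 001001
Remainder (last 5 bits) = 10010. This is the CRC / FCS.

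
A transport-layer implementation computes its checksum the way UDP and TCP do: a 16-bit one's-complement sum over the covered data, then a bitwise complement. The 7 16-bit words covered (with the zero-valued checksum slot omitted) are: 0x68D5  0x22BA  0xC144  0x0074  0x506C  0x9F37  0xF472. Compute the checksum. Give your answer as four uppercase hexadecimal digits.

One's-complement addition (fold any carry out of bit 15 back into bit 0):
  0x68D5 + 0x22BA = 0x08B8F
  0x8B8F + 0xC144 = 0x14CD3 → wrap carry → 0x4CD4
  0x4CD4 + 0x0074 = 0x04D48
  0x4D48 + 0x506C = 0x09DB4
  0x9DB4 + 0x9F37 = 0x13CEB → wrap carry → 0x3CEC
  0x3CEC + 0xF472 = 0x1315E → wrap carry → 0x315F
One's-complement sum = 0x315F.
Checksum = ~0x315F & 0xFFFF = 0xCEA0.

CEA0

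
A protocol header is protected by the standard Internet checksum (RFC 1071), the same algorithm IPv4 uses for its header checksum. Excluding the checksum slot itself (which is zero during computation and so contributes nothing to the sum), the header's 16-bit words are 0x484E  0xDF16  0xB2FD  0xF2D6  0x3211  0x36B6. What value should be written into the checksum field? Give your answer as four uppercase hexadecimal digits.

One's-complement addition (fold any carry out of bit 15 back into bit 0):
  0x484E + 0xDF16 = 0x12764 → wrap carry → 0x2765
  0x2765 + 0xB2FD = 0x0DA62
  0xDA62 + 0xF2D6 = 0x1CD38 → wrap carry → 0xCD39
  0xCD39 + 0x3211 = 0x0FF4A
  0xFF4A + 0x36B6 = 0x13600 → wrap carry → 0x3601
One's-complement sum = 0x3601.
Checksum = ~0x3601 & 0xFFFF = 0xC9FE.

C9FE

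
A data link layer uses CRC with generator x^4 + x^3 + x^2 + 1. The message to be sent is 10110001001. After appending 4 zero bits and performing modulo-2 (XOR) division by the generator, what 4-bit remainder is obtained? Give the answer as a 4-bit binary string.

Append 4 zeros: 101100010010000. Divide by 11101 (XOR where the leading bit is 1):
  pos 0: 10110 XOR 11101 = 01011
  pos 1: 10110 XOR 11101 = 01011
  pos 2: 10110 XOR 11101 = 01011
  pos 3: 10111 XOR 11101 = 01010
  pos 4: 10100 XOR 11101 = 01001
  pos 5: 10010 XOR 11101 = 01111
  pos 6: 11111 XOR 11101 = 00010
  pos 9: 10000 XOR 11101 = 01101
  pos 10: 11010 XOR 11101 = 00111
Remainder (last 4 bits) = 0111. This is the CRC / FCS.

0111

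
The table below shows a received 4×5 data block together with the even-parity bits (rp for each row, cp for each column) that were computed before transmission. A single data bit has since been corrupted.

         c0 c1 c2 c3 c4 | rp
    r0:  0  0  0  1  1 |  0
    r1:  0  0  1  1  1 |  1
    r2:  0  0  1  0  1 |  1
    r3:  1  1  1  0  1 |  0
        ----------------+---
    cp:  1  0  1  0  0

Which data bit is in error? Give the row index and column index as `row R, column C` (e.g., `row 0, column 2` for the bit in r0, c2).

row 2, column 1

Recompute each row's even parity and compare to rp:
  r0: data parity 0, sent rp 0 → ok
  r1: data parity 1, sent rp 1 → ok
  r2: data parity 0, sent rp 1 → mismatch
  r3: data parity 0, sent rp 0 → ok
Recompute each column's even parity and compare to cp:
  c0: data parity 1, sent cp 1 → ok
  c1: data parity 1, sent cp 0 → mismatch
  c2: data parity 1, sent cp 1 → ok
  c3: data parity 0, sent cp 0 → ok
  c4: data parity 0, sent cp 0 → ok
Exactly one row (r2) and one column (c1) fail → the flipped bit is at their intersection.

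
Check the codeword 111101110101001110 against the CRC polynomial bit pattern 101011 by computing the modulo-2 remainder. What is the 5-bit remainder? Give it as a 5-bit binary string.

00000

Modulo-2 division of 111101110101001110 by 101011:
  pos 0: 111101 XOR 101011 = 010110
  pos 1: 101101 XOR 101011 = 000110
  pos 4: 110101 XOR 101011 = 011110
  pos 5: 111100 XOR 101011 = 010111
  pos 6: 101111 XOR 101011 = 000100
  pos 9: 100001 XOR 101011 = 001010
  pos 11: 101011 XOR 101011 = 000000
Remainder = 00000 (zero — the frame passes the CRC check).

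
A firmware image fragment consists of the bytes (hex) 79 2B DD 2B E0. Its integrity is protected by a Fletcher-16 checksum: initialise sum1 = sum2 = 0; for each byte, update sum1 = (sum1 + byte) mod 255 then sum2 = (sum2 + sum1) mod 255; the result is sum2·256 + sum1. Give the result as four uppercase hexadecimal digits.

DC8E

Running sums (mod 255):
  after byte 0 (79): sum1=121, sum2=121
  after byte 1 (2B): sum1=164, sum2=30
  after byte 2 (DD): sum1=130, sum2=160
  after byte 3 (2B): sum1=173, sum2=78
  after byte 4 (E0): sum1=142, sum2=220
Checksum = sum2·256 + sum1 = 220·256 + 142 = 56462 = 0xDC8E.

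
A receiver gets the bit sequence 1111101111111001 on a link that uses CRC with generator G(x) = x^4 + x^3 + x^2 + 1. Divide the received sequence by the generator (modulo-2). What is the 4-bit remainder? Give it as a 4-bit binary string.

Modulo-2 division of 1111101111111001 by 11101:
  pos 0: 11111 XOR 11101 = 00010
  pos 3: 10011 XOR 11101 = 01110
  pos 4: 11101 XOR 11101 = 00000
  pos 9: 11110 XOR 11101 = 00011
Remainder = 1101 (nonzero — an error is detected).

1101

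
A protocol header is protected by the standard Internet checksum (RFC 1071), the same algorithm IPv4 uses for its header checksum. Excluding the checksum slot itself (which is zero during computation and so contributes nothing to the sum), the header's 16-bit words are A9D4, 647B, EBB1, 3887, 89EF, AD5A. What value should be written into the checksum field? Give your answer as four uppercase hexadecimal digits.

One's-complement addition (fold any carry out of bit 15 back into bit 0):
  0xA9D4 + 0x647B = 0x10E4F → wrap carry → 0x0E50
  0x0E50 + 0xEBB1 = 0x0FA01
  0xFA01 + 0x3887 = 0x13288 → wrap carry → 0x3289
  0x3289 + 0x89EF = 0x0BC78
  0xBC78 + 0xAD5A = 0x169D2 → wrap carry → 0x69D3
One's-complement sum = 0x69D3.
Checksum = ~0x69D3 & 0xFFFF = 0x962C.

962C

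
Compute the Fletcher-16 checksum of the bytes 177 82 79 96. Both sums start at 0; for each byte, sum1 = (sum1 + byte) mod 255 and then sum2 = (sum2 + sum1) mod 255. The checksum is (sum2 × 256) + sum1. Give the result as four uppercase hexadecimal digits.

BCB3

Running sums (mod 255):
  after byte 0 (177): sum1=177, sum2=177
  after byte 1 (82): sum1=4, sum2=181
  after byte 2 (79): sum1=83, sum2=9
  after byte 3 (96): sum1=179, sum2=188
Checksum = sum2·256 + sum1 = 188·256 + 179 = 48307 = 0xBCB3.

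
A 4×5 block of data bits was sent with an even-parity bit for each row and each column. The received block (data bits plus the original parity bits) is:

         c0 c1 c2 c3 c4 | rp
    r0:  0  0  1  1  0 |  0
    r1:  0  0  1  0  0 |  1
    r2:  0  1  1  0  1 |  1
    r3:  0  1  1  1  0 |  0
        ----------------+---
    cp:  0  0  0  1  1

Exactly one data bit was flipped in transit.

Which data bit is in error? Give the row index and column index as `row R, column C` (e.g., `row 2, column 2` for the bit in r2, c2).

row 3, column 3

Recompute each row's even parity and compare to rp:
  r0: data parity 0, sent rp 0 → ok
  r1: data parity 1, sent rp 1 → ok
  r2: data parity 1, sent rp 1 → ok
  r3: data parity 1, sent rp 0 → mismatch
Recompute each column's even parity and compare to cp:
  c0: data parity 0, sent cp 0 → ok
  c1: data parity 0, sent cp 0 → ok
  c2: data parity 0, sent cp 0 → ok
  c3: data parity 0, sent cp 1 → mismatch
  c4: data parity 1, sent cp 1 → ok
Exactly one row (r3) and one column (c3) fail → the flipped bit is at their intersection.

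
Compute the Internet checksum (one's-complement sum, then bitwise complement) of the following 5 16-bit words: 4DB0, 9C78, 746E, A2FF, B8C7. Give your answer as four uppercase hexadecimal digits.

45A1

One's-complement addition (fold any carry out of bit 15 back into bit 0):
  0x4DB0 + 0x9C78 = 0x0EA28
  0xEA28 + 0x746E = 0x15E96 → wrap carry → 0x5E97
  0x5E97 + 0xA2FF = 0x10196 → wrap carry → 0x0197
  0x0197 + 0xB8C7 = 0x0BA5E
One's-complement sum = 0xBA5E.
Checksum = ~0xBA5E & 0xFFFF = 0x45A1.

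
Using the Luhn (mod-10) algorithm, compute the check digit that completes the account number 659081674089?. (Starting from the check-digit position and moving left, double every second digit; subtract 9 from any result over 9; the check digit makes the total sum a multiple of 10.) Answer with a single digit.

Partial digits right→left: 9 8 0 4 7 6 1 8 0 9 5 6
Double every second digit counting from the check-digit position (so the 1st, 3rd, 5th, ... of the partial from the right).
  doubled (with −9 where >9): 9 0 5 2 0 1 → sum 17
  kept as-is: 8 4 6 8 9 6 → sum 41
Total = 17 + 41 = 58.
Check digit = (10 − (58 mod 10)) mod 10 = 2.

2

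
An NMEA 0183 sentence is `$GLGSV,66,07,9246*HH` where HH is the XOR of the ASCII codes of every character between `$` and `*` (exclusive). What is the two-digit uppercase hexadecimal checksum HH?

XOR the ASCII codes of the payload characters:
  'G' = 0x47 → acc = 0x47
  'L' = 0x4C → acc = 0x0B
  'G' = 0x47 → acc = 0x4C
  'S' = 0x53 → acc = 0x1F
  'V' = 0x56 → acc = 0x49
  ',' = 0x2C → acc = 0x65
  '6' = 0x36 → acc = 0x53
  '6' = 0x36 → acc = 0x65
  ',' = 0x2C → acc = 0x49
  '0' = 0x30 → acc = 0x79
  '7' = 0x37 → acc = 0x4E
  ',' = 0x2C → acc = 0x62
  '9' = 0x39 → acc = 0x5B
  '2' = 0x32 → acc = 0x69
  '4' = 0x34 → acc = 0x5D
  '6' = 0x36 → acc = 0x6B
Checksum = 0x6B.

6B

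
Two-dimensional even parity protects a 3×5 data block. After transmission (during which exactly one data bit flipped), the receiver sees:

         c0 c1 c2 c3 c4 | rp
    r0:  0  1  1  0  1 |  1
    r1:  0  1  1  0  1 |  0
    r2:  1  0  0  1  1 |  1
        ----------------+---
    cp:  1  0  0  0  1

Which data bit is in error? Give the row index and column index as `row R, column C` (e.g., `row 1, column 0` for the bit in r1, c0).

row 1, column 3

Recompute each row's even parity and compare to rp:
  r0: data parity 1, sent rp 1 → ok
  r1: data parity 1, sent rp 0 → mismatch
  r2: data parity 1, sent rp 1 → ok
Recompute each column's even parity and compare to cp:
  c0: data parity 1, sent cp 1 → ok
  c1: data parity 0, sent cp 0 → ok
  c2: data parity 0, sent cp 0 → ok
  c3: data parity 1, sent cp 0 → mismatch
  c4: data parity 1, sent cp 1 → ok
Exactly one row (r1) and one column (c3) fail → the flipped bit is at their intersection.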